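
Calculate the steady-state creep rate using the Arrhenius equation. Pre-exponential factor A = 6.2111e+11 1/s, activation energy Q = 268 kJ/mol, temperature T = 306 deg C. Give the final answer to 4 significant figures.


rate = A * exp(-Q / (R*T))
T = 306 + 273.15 = 579.15 K
rate = 6.2111e+11 * exp(-268e3 / (8.314 * 579.15))
rate = 4.177e-13 1/s


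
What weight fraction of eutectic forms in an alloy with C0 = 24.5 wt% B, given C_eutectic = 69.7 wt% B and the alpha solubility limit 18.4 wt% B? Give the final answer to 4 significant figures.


f_primary = (C_e - C0) / (C_e - C_alpha_max)
f_primary = (69.7 - 24.5) / (69.7 - 18.4)
f_primary = 0.881092
f_eutectic = 1 - 0.881092 = 0.1189


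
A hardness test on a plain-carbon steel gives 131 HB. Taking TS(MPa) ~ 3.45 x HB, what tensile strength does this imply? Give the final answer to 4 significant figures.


TS (MPa) = 3.45 * HB
TS = 3.45 * 131
TS = 452 MPa


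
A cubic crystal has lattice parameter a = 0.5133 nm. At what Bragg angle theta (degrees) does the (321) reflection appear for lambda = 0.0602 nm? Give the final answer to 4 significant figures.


d = a / sqrt(h^2+k^2+l^2)
d = 0.5133 / sqrt(14) = 0.137185 nm
lambda = 2*d*sin(theta)  =>  sin(theta) = lambda / (2*d)
sin(theta) = 0.0602 / (2 * 0.137185) = 0.219411
theta = 12.67 deg


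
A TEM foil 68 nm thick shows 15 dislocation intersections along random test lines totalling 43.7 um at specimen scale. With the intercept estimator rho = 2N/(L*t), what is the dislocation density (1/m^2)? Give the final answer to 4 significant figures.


rho = 2N / (L * t)
L = 43.7 um = 4.37e-05 m, t = 68 nm = 6.8e-08 m
rho = 2 * 15 / (4.37e-05 * 6.8e-08)
rho = 1.01e+13 1/m^2


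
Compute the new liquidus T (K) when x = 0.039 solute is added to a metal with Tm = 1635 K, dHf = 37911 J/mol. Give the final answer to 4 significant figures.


dT = R*Tm^2*x / dHf
dT = 8.314 * 1635^2 * 0.039 / 37911
dT = 22.8636 K
T_new = 1635 - 22.8636 = 1612 K


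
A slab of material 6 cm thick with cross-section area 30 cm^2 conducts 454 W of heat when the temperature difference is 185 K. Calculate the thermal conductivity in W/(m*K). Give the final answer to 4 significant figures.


k = Q*L / (A*dT)
L = 0.06 m, A = 3e-03 m^2
k = 454 * 0.06 / (3e-03 * 185)
k = 49.08 W/(m*K)


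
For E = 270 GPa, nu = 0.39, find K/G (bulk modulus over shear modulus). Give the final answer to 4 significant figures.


G = E / (2*(1+nu))
G = 270 / (2*(1+0.39)) = 97.1223 GPa
K = E / (3*(1-2*nu))
K = 270 / (3*(1-2*0.39)) = 409.091 GPa
K/G = 409.091 / 97.1223 = 4.212


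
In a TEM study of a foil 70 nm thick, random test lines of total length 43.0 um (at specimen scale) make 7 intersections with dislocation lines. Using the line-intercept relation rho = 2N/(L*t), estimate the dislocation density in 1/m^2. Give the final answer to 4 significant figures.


rho = 2N / (L * t)
L = 43.0 um = 4.3e-05 m, t = 70 nm = 7e-08 m
rho = 2 * 7 / (4.3e-05 * 7e-08)
rho = 4.651e+12 1/m^2


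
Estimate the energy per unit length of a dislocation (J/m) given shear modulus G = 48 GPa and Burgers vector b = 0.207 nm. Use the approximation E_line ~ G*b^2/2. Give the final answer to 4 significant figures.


E = G*b^2/2
b = 0.207 nm = 2.07e-10 m
G = 48 GPa = 4.8e+10 Pa
E = 0.5 * 4.8e+10 * (2.07e-10)^2
E = 1.028e-09 J/m


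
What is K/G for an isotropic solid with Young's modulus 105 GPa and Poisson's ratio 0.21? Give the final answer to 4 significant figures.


G = E / (2*(1+nu))
G = 105 / (2*(1+0.21)) = 43.3884 GPa
K = E / (3*(1-2*nu))
K = 105 / (3*(1-2*0.21)) = 60.3448 GPa
K/G = 60.3448 / 43.3884 = 1.391


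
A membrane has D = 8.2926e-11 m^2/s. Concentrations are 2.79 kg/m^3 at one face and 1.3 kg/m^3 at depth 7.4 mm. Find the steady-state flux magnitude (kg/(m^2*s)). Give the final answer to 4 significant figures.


J = -D * (dC/dx) = D * (C1 - C2) / dx
J = 8.2926e-11 * (2.79 - 1.3) / 7.4e-03
J = 1.67e-08 kg/(m^2*s)


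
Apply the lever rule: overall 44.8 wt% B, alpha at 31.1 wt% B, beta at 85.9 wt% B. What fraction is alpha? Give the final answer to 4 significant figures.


f_alpha = (C_beta - C0) / (C_beta - C_alpha)
f_alpha = (85.9 - 44.8) / (85.9 - 31.1)
f_alpha = 0.75


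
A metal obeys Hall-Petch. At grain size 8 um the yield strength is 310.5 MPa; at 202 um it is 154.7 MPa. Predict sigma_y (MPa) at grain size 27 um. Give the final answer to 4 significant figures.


sigma_y = sigma0 + k / sqrt(d)
1/sqrt(d1) = 1/sqrt(8e-06) = 353.553;  1/sqrt(d2) = 70.3598
k = (sigma1 - sigma2) / (1/sqrt(d1) - 1/sqrt(d2)) = (310.5 - 154.7) / (353.553 - 70.3598) = 0.550154 MPa*m^0.5
sigma0 = sigma1 - k/sqrt(d1) = 310.5 - 0.550154*353.553 = 115.991 MPa
sigma_y(d3) = 115.991 + 0.550154 / sqrt(2.7e-05) = 221.9 MPa


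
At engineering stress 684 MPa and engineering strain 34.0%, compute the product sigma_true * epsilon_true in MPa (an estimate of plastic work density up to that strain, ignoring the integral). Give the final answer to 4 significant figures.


sigma_true = sigma_eng * (1 + epsilon_eng)
sigma_true = 684 * (1 + 0.34) = 916.56 MPa
epsilon_true = ln(1 + epsilon_eng)
epsilon_true = ln(1 + 0.34) = 0.29267
sigma_true * epsilon_true = 916.56 * 0.29267 = 268.2 MPa


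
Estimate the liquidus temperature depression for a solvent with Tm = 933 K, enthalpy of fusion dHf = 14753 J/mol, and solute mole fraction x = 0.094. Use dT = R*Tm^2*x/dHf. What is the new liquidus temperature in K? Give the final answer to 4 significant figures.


dT = R*Tm^2*x / dHf
dT = 8.314 * 933^2 * 0.094 / 14753
dT = 46.1127 K
T_new = 933 - 46.1127 = 886.9 K


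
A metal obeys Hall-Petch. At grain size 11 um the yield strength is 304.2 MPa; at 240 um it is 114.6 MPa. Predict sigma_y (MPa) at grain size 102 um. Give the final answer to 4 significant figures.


sigma_y = sigma0 + k / sqrt(d)
1/sqrt(d1) = 1/sqrt(1.1e-05) = 301.511;  1/sqrt(d2) = 64.5497
k = (sigma1 - sigma2) / (1/sqrt(d1) - 1/sqrt(d2)) = (304.2 - 114.6) / (301.511 - 64.5497) = 0.80013 MPa*m^0.5
sigma0 = sigma1 - k/sqrt(d1) = 304.2 - 0.80013*301.511 = 62.9519 MPa
sigma_y(d3) = 62.9519 + 0.80013 / sqrt(1.02e-04) = 142.2 MPa


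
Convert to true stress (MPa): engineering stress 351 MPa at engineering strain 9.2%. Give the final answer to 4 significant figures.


sigma_true = sigma_eng * (1 + epsilon_eng)
sigma_true = 351 * (1 + 0.092)
sigma_true = 383.3 MPa


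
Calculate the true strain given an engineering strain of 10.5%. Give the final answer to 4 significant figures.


epsilon_true = ln(1 + epsilon_eng)
epsilon_true = ln(1 + 0.105)
epsilon_true = 0.09985


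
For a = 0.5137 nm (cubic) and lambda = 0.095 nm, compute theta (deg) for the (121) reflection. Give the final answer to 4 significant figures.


d = a / sqrt(h^2+k^2+l^2)
d = 0.5137 / sqrt(6) = 0.209717 nm
lambda = 2*d*sin(theta)  =>  sin(theta) = lambda / (2*d)
sin(theta) = 0.095 / (2 * 0.209717) = 0.226496
theta = 13.09 deg


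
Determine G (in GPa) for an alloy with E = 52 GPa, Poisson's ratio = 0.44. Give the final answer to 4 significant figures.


G = E / (2*(1+nu))
G = 52 / (2*(1+0.44))
G = 18.06 GPa


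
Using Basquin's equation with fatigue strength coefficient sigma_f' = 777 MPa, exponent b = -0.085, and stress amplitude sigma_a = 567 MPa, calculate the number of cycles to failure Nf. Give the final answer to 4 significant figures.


sigma_a = sigma_f' * (2*Nf)^b
2*Nf = (sigma_a / sigma_f')^(1/b)
2*Nf = (567 / 777)^(1/-0.085)
2*Nf = 40.7247
Nf = 20.36 cycles


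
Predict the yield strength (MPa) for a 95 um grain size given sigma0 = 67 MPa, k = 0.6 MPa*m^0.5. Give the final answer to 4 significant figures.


sigma_y = sigma0 + k / sqrt(d)
d = 95 um = 9.5e-05 m
sigma_y = 67 + 0.6 / sqrt(9.5e-05)
sigma_y = 128.6 MPa


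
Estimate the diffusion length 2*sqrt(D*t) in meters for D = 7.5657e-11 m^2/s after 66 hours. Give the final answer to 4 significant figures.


t = 66 hr = 237600 s
Diffusion length = 2*sqrt(D*t)
= 2*sqrt(7.5657e-11 * 237600)
= 8.48e-03 m


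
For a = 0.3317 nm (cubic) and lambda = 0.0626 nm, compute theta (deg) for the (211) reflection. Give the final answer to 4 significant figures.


d = a / sqrt(h^2+k^2+l^2)
d = 0.3317 / sqrt(6) = 0.135416 nm
lambda = 2*d*sin(theta)  =>  sin(theta) = lambda / (2*d)
sin(theta) = 0.0626 / (2 * 0.135416) = 0.23114
theta = 13.36 deg


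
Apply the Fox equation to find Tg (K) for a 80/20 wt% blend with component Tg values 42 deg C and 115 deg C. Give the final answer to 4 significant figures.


1/Tg = w1/Tg1 + w2/Tg2 (in Kelvin)
Tg1 = 315.15 K, Tg2 = 388.15 K
1/Tg = 0.8/315.15 + 0.2/388.15
Tg = 327.5 K


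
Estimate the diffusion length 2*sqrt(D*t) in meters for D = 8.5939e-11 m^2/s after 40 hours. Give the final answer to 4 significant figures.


t = 40 hr = 144000 s
Diffusion length = 2*sqrt(D*t)
= 2*sqrt(8.5939e-11 * 144000)
= 7.036e-03 m


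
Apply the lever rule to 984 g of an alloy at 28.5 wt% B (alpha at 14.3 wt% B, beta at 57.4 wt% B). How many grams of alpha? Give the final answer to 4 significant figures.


f_alpha = (C_beta - C0) / (C_beta - C_alpha)
f_alpha = (57.4 - 28.5) / (57.4 - 14.3) = 0.670534
m_alpha = f_alpha * m_total = 0.670534 * 984 = 659.8 g


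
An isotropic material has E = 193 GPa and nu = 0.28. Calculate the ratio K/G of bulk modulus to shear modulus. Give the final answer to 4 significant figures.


G = E / (2*(1+nu))
G = 193 / (2*(1+0.28)) = 75.3906 GPa
K = E / (3*(1-2*nu))
K = 193 / (3*(1-2*0.28)) = 146.212 GPa
K/G = 146.212 / 75.3906 = 1.939


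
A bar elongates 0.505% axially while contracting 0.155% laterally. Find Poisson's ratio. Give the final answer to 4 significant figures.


nu = -epsilon_lat / epsilon_axial
Lateral strain is contraction (negative), so using magnitudes:
nu = 0.155 / 0.505
nu = 0.3069


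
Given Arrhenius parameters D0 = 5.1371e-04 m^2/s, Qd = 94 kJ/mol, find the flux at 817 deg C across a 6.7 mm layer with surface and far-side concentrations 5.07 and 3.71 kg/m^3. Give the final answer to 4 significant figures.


Step 1: D = D0 * exp(-Qd/(R*T))
T = 817 + 273.15 = 1090.15 K
D = 5.1371e-04 * exp(-94e3 / (8.314 * 1090.15)) = 1.60893e-08 m^2/s
Step 2: J = D * (C1 - C2) / dx
J = 1.60893e-08 * (5.07 - 3.71) / 6.7e-03
J = 3.266e-06 kg/(m^2*s)


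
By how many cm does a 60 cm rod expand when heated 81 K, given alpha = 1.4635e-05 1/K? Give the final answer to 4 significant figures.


dL = L0 * alpha * dT
dL = 60 * 1.4635e-05 * 81
dL = 0.07113 cm


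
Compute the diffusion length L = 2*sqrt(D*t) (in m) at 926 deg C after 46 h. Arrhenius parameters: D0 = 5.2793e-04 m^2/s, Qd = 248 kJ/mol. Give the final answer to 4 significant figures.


Step 1: D = D0 * exp(-Qd/(R*T))
T = 1199.15 K
D = 5.2793e-04 * exp(-248e3 / (8.314 * 1199.15)) = 8.30568e-15 m^2/s
Step 2: L = 2*sqrt(D*t)
t = 46 h = 165600 s
L = 2*sqrt(8.30568e-15 * 165600) = 7.417e-05 m


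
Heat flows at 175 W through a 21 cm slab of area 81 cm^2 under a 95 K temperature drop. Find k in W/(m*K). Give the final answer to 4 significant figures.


k = Q*L / (A*dT)
L = 0.21 m, A = 8.1e-03 m^2
k = 175 * 0.21 / (8.1e-03 * 95)
k = 47.76 W/(m*K)


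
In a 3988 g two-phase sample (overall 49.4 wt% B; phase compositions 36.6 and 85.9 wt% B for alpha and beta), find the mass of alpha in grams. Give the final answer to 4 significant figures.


f_alpha = (C_beta - C0) / (C_beta - C_alpha)
f_alpha = (85.9 - 49.4) / (85.9 - 36.6) = 0.740365
m_alpha = f_alpha * m_total = 0.740365 * 3988 = 2953 g


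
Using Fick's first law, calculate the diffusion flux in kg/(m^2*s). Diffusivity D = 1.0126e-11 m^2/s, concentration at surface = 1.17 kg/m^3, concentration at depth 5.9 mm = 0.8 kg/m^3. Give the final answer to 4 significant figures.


J = -D * (dC/dx) = D * (C1 - C2) / dx
J = 1.0126e-11 * (1.17 - 0.8) / 5.9e-03
J = 6.35e-10 kg/(m^2*s)


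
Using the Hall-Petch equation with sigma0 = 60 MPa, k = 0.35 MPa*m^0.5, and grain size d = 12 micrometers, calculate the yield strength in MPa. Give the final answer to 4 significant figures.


sigma_y = sigma0 + k / sqrt(d)
d = 12 um = 1.2e-05 m
sigma_y = 60 + 0.35 / sqrt(1.2e-05)
sigma_y = 161 MPa


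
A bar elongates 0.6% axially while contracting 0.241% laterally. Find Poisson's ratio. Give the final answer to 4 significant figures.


nu = -epsilon_lat / epsilon_axial
Lateral strain is contraction (negative), so using magnitudes:
nu = 0.241 / 0.6
nu = 0.4017


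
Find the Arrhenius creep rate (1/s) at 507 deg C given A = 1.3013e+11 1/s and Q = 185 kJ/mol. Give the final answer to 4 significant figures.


rate = A * exp(-Q / (R*T))
T = 507 + 273.15 = 780.15 K
rate = 1.3013e+11 * exp(-185e3 / (8.314 * 780.15))
rate = 0.05337 1/s


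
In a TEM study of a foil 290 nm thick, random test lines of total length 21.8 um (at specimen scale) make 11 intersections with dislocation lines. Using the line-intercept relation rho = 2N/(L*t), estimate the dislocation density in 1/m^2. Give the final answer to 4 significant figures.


rho = 2N / (L * t)
L = 21.8 um = 2.18e-05 m, t = 290 nm = 2.9e-07 m
rho = 2 * 11 / (2.18e-05 * 2.9e-07)
rho = 3.48e+12 1/m^2


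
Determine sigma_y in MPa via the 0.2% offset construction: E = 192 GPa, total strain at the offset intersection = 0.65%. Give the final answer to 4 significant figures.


Offset strain = 0.002
Elastic strain at yield = total_strain - offset = 6.5e-03 - 0.002 = 4.5e-03
sigma_y = E * elastic_strain = 192000 * 4.5e-03
sigma_y = 864 MPa


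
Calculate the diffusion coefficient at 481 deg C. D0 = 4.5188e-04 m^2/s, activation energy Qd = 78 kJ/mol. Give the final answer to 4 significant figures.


D = D0 * exp(-Qd / (R*T))
T = 754.15 K
D = 4.5188e-04 * exp(-78e3 / (8.314 * 754.15))
D = 1.788e-09 m^2/s


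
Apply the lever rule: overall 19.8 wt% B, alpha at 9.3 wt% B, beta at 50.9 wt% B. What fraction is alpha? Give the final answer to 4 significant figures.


f_alpha = (C_beta - C0) / (C_beta - C_alpha)
f_alpha = (50.9 - 19.8) / (50.9 - 9.3)
f_alpha = 0.7476


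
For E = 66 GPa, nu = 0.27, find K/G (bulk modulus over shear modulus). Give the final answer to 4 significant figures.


G = E / (2*(1+nu))
G = 66 / (2*(1+0.27)) = 25.9843 GPa
K = E / (3*(1-2*nu))
K = 66 / (3*(1-2*0.27)) = 47.8261 GPa
K/G = 47.8261 / 25.9843 = 1.841


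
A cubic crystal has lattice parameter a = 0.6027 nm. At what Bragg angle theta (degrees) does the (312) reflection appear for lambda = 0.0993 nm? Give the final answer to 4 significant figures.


d = a / sqrt(h^2+k^2+l^2)
d = 0.6027 / sqrt(14) = 0.161078 nm
lambda = 2*d*sin(theta)  =>  sin(theta) = lambda / (2*d)
sin(theta) = 0.0993 / (2 * 0.161078) = 0.308235
theta = 17.95 deg


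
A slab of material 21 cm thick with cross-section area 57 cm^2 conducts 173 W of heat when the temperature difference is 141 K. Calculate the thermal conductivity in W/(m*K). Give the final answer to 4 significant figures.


k = Q*L / (A*dT)
L = 0.21 m, A = 5.7e-03 m^2
k = 173 * 0.21 / (5.7e-03 * 141)
k = 45.2 W/(m*K)


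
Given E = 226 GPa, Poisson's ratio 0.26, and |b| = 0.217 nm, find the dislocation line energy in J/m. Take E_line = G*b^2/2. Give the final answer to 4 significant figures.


Step 1: G = E / (2*(1+nu))
G = 226 / (2*(1+0.26)) = 89.6825 GPa = 8.96825e+10 Pa
Step 2: E_line = G*b^2/2
b = 0.217 nm = 2.17e-10 m
E_line = 0.5 * 8.96825e+10 * (2.17e-10)^2 = 2.112e-09 J/m


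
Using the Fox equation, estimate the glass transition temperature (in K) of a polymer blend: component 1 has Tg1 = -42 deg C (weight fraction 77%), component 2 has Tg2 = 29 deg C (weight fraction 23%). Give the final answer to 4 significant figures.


1/Tg = w1/Tg1 + w2/Tg2 (in Kelvin)
Tg1 = 231.15 K, Tg2 = 302.15 K
1/Tg = 0.77/231.15 + 0.23/302.15
Tg = 244.4 K


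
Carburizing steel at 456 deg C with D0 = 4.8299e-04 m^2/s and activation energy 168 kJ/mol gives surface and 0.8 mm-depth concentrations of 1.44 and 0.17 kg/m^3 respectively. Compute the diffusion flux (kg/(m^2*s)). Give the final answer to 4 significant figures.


Step 1: D = D0 * exp(-Qd/(R*T))
T = 456 + 273.15 = 729.15 K
D = 4.8299e-04 * exp(-168e3 / (8.314 * 729.15)) = 4.45007e-16 m^2/s
Step 2: J = D * (C1 - C2) / dx
J = 4.45007e-16 * (1.44 - 0.17) / 8e-04
J = 7.064e-13 kg/(m^2*s)


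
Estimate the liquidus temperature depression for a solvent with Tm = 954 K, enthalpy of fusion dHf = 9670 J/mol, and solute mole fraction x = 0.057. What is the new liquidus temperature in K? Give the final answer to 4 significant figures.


dT = R*Tm^2*x / dHf
dT = 8.314 * 954^2 * 0.057 / 9670
dT = 44.6021 K
T_new = 954 - 44.6021 = 909.4 K


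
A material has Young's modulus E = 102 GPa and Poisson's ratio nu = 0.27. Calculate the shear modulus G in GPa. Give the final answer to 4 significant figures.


G = E / (2*(1+nu))
G = 102 / (2*(1+0.27))
G = 40.16 GPa


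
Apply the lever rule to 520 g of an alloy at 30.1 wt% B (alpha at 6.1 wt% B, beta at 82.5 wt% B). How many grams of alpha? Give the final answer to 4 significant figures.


f_alpha = (C_beta - C0) / (C_beta - C_alpha)
f_alpha = (82.5 - 30.1) / (82.5 - 6.1) = 0.685864
m_alpha = f_alpha * m_total = 0.685864 * 520 = 356.6 g


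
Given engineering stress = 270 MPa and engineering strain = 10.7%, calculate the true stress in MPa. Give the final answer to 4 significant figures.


sigma_true = sigma_eng * (1 + epsilon_eng)
sigma_true = 270 * (1 + 0.107)
sigma_true = 298.9 MPa


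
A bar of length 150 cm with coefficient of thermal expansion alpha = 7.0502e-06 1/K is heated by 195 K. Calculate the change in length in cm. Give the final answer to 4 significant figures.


dL = L0 * alpha * dT
dL = 150 * 7.0502e-06 * 195
dL = 0.2062 cm


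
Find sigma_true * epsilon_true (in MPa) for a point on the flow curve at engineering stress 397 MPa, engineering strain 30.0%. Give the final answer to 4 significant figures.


sigma_true = sigma_eng * (1 + epsilon_eng)
sigma_true = 397 * (1 + 0.3) = 516.1 MPa
epsilon_true = ln(1 + epsilon_eng)
epsilon_true = ln(1 + 0.3) = 0.262364
sigma_true * epsilon_true = 516.1 * 0.262364 = 135.4 MPa


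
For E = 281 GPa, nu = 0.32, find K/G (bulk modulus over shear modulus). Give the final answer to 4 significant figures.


G = E / (2*(1+nu))
G = 281 / (2*(1+0.32)) = 106.439 GPa
K = E / (3*(1-2*nu))
K = 281 / (3*(1-2*0.32)) = 260.185 GPa
K/G = 260.185 / 106.439 = 2.444


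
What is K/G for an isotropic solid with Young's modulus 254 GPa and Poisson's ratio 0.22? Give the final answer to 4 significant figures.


G = E / (2*(1+nu))
G = 254 / (2*(1+0.22)) = 104.098 GPa
K = E / (3*(1-2*nu))
K = 254 / (3*(1-2*0.22)) = 151.19 GPa
K/G = 151.19 / 104.098 = 1.452


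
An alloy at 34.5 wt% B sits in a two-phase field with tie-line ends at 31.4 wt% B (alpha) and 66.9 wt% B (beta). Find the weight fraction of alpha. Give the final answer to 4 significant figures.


f_alpha = (C_beta - C0) / (C_beta - C_alpha)
f_alpha = (66.9 - 34.5) / (66.9 - 31.4)
f_alpha = 0.9127


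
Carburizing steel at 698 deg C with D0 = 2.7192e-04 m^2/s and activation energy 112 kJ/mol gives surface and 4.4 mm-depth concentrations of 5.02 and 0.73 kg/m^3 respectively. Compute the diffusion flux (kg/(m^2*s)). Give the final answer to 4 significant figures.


Step 1: D = D0 * exp(-Qd/(R*T))
T = 698 + 273.15 = 971.15 K
D = 2.7192e-04 * exp(-112e3 / (8.314 * 971.15)) = 2.57128e-10 m^2/s
Step 2: J = D * (C1 - C2) / dx
J = 2.57128e-10 * (5.02 - 0.73) / 4.4e-03
J = 2.507e-07 kg/(m^2*s)


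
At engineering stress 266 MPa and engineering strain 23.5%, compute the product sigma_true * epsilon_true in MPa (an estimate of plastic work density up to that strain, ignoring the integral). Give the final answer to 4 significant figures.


sigma_true = sigma_eng * (1 + epsilon_eng)
sigma_true = 266 * (1 + 0.235) = 328.51 MPa
epsilon_true = ln(1 + epsilon_eng)
epsilon_true = ln(1 + 0.235) = 0.211071
sigma_true * epsilon_true = 328.51 * 0.211071 = 69.34 MPa


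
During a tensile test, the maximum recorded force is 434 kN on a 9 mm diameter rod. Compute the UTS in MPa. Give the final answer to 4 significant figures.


A0 = pi*(d/2)^2 = pi*(9/2)^2 = 63.6173 mm^2
UTS = F_max / A0 = 434*1000 / 63.6173
UTS = 6822 MPa


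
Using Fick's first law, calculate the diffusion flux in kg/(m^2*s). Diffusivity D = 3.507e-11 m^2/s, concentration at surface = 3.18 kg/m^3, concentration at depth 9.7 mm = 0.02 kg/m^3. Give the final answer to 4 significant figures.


J = -D * (dC/dx) = D * (C1 - C2) / dx
J = 3.507e-11 * (3.18 - 0.02) / 9.7e-03
J = 1.142e-08 kg/(m^2*s)


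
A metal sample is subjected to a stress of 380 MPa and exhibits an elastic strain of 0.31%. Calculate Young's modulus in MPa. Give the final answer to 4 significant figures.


E = sigma / epsilon
epsilon = 0.31% = 3.1e-03
E = 380 / 3.1e-03
E = 122600 MPa


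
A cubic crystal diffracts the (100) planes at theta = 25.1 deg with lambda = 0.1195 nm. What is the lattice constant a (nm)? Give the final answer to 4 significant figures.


d = lambda / (2*sin(theta))
d = 0.1195 / (2*sin(25.1 deg))
d = 0.140854 nm
a = d * sqrt(h^2+k^2+l^2) = 0.140854 * sqrt(1)
a = 0.1409 nm


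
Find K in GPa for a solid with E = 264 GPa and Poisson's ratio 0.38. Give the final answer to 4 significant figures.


K = E / (3*(1-2*nu))
K = 264 / (3*(1-2*0.38))
K = 366.7 GPa


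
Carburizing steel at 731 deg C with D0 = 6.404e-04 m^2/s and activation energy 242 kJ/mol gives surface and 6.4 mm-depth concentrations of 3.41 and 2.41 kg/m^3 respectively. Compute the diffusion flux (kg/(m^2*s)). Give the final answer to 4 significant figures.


Step 1: D = D0 * exp(-Qd/(R*T))
T = 731 + 273.15 = 1004.15 K
D = 6.404e-04 * exp(-242e3 / (8.314 * 1004.15)) = 1.64989e-16 m^2/s
Step 2: J = D * (C1 - C2) / dx
J = 1.64989e-16 * (3.41 - 2.41) / 6.4e-03
J = 2.578e-14 kg/(m^2*s)


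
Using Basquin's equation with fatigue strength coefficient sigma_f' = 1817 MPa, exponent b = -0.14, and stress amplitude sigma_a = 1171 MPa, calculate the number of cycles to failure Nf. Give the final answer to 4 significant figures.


sigma_a = sigma_f' * (2*Nf)^b
2*Nf = (sigma_a / sigma_f')^(1/b)
2*Nf = (1171 / 1817)^(1/-0.14)
2*Nf = 23.0591
Nf = 11.53 cycles


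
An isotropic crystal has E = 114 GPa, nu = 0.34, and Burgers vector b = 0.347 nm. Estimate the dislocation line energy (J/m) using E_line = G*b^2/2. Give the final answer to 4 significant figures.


Step 1: G = E / (2*(1+nu))
G = 114 / (2*(1+0.34)) = 42.5373 GPa = 4.25373e+10 Pa
Step 2: E_line = G*b^2/2
b = 0.347 nm = 3.47e-10 m
E_line = 0.5 * 4.25373e+10 * (3.47e-10)^2 = 2.561e-09 J/m


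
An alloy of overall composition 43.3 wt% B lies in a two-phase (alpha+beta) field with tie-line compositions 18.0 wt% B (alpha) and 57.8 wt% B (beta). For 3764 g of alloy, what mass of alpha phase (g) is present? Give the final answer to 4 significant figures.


f_alpha = (C_beta - C0) / (C_beta - C_alpha)
f_alpha = (57.8 - 43.3) / (57.8 - 18.0) = 0.364322
m_alpha = f_alpha * m_total = 0.364322 * 3764 = 1371 g


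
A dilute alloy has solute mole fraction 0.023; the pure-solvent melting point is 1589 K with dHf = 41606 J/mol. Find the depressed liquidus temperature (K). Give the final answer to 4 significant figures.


dT = R*Tm^2*x / dHf
dT = 8.314 * 1589^2 * 0.023 / 41606
dT = 11.6046 K
T_new = 1589 - 11.6046 = 1577 K


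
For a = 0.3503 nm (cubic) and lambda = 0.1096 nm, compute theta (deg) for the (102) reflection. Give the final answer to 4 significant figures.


d = a / sqrt(h^2+k^2+l^2)
d = 0.3503 / sqrt(5) = 0.156659 nm
lambda = 2*d*sin(theta)  =>  sin(theta) = lambda / (2*d)
sin(theta) = 0.1096 / (2 * 0.156659) = 0.349805
theta = 20.48 deg


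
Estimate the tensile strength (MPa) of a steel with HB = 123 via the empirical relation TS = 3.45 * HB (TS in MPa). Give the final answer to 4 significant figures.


TS (MPa) = 3.45 * HB
TS = 3.45 * 123
TS = 424.4 MPa


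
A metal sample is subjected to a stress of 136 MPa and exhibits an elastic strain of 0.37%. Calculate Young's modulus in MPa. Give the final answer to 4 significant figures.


E = sigma / epsilon
epsilon = 0.37% = 3.7e-03
E = 136 / 3.7e-03
E = 36760 MPa


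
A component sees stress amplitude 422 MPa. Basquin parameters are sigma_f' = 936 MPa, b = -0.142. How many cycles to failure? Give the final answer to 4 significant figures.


sigma_a = sigma_f' * (2*Nf)^b
2*Nf = (sigma_a / sigma_f')^(1/b)
2*Nf = (422 / 936)^(1/-0.142)
2*Nf = 273.125
Nf = 136.6 cycles


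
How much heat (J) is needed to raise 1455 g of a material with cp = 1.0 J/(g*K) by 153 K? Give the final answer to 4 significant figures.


Q = m * cp * dT
Q = 1455 * 1.0 * 153
Q = 222600 J


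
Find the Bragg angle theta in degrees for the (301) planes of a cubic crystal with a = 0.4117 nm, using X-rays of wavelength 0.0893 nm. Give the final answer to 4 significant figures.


d = a / sqrt(h^2+k^2+l^2)
d = 0.4117 / sqrt(10) = 0.130191 nm
lambda = 2*d*sin(theta)  =>  sin(theta) = lambda / (2*d)
sin(theta) = 0.0893 / (2 * 0.130191) = 0.342958
theta = 20.06 deg


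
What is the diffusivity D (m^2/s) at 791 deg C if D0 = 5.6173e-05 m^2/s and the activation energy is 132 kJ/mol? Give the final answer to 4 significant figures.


D = D0 * exp(-Qd / (R*T))
T = 1064.15 K
D = 5.6173e-05 * exp(-132e3 / (8.314 * 1064.15))
D = 1.862e-11 m^2/s


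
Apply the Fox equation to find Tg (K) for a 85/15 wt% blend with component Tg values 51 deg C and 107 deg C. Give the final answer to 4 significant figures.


1/Tg = w1/Tg1 + w2/Tg2 (in Kelvin)
Tg1 = 324.15 K, Tg2 = 380.15 K
1/Tg = 0.85/324.15 + 0.15/380.15
Tg = 331.5 K


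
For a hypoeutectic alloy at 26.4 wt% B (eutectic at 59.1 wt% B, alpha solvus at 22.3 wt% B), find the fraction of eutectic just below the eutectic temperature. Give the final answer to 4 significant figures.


f_primary = (C_e - C0) / (C_e - C_alpha_max)
f_primary = (59.1 - 26.4) / (59.1 - 22.3)
f_primary = 0.888587
f_eutectic = 1 - 0.888587 = 0.1114


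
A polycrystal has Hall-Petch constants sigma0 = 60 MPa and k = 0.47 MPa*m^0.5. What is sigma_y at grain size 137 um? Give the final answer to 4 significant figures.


sigma_y = sigma0 + k / sqrt(d)
d = 137 um = 1.37e-04 m
sigma_y = 60 + 0.47 / sqrt(1.37e-04)
sigma_y = 100.2 MPa


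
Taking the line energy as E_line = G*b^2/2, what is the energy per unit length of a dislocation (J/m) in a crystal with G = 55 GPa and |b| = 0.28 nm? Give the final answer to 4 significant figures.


E = G*b^2/2
b = 0.28 nm = 2.8e-10 m
G = 55 GPa = 5.5e+10 Pa
E = 0.5 * 5.5e+10 * (2.8e-10)^2
E = 2.156e-09 J/m


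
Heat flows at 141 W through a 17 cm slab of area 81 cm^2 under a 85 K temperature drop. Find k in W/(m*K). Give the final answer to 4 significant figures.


k = Q*L / (A*dT)
L = 0.17 m, A = 8.1e-03 m^2
k = 141 * 0.17 / (8.1e-03 * 85)
k = 34.81 W/(m*K)


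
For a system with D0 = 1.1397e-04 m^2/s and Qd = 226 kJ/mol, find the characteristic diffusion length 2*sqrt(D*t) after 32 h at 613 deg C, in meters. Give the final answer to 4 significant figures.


Step 1: D = D0 * exp(-Qd/(R*T))
T = 886.15 K
D = 1.1397e-04 * exp(-226e3 / (8.314 * 886.15)) = 5.42756e-18 m^2/s
Step 2: L = 2*sqrt(D*t)
t = 32 h = 115200 s
L = 2*sqrt(5.42756e-18 * 115200) = 1.581e-06 m


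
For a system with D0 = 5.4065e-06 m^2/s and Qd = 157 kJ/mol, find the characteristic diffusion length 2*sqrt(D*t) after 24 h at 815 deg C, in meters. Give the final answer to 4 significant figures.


Step 1: D = D0 * exp(-Qd/(R*T))
T = 1088.15 K
D = 5.4065e-06 * exp(-157e3 / (8.314 * 1088.15)) = 1.5709e-13 m^2/s
Step 2: L = 2*sqrt(D*t)
t = 24 h = 86400 s
L = 2*sqrt(1.5709e-13 * 86400) = 2.33e-04 m


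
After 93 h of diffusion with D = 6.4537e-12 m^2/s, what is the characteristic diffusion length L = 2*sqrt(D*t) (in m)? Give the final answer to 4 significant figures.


t = 93 hr = 334800 s
Diffusion length = 2*sqrt(D*t)
= 2*sqrt(6.4537e-12 * 334800)
= 2.94e-03 m


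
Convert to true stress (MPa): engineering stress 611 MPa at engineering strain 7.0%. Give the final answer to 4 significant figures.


sigma_true = sigma_eng * (1 + epsilon_eng)
sigma_true = 611 * (1 + 0.07)
sigma_true = 653.8 MPa


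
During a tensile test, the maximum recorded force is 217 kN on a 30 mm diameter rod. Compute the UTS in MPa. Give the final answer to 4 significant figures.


A0 = pi*(d/2)^2 = pi*(30/2)^2 = 706.858 mm^2
UTS = F_max / A0 = 217*1000 / 706.858
UTS = 307 MPa


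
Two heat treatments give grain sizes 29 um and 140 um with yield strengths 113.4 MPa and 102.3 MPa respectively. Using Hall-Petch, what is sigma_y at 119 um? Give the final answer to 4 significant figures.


sigma_y = sigma0 + k / sqrt(d)
1/sqrt(d1) = 1/sqrt(2.9e-05) = 185.695;  1/sqrt(d2) = 84.5154
k = (sigma1 - sigma2) / (1/sqrt(d1) - 1/sqrt(d2)) = (113.4 - 102.3) / (185.695 - 84.5154) = 0.109706 MPa*m^0.5
sigma0 = sigma1 - k/sqrt(d1) = 113.4 - 0.109706*185.695 = 93.0282 MPa
sigma_y(d3) = 93.0282 + 0.109706 / sqrt(1.19e-04) = 103.1 MPa


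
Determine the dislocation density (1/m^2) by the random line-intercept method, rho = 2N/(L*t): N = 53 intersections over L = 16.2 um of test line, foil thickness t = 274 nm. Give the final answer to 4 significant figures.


rho = 2N / (L * t)
L = 16.2 um = 1.62e-05 m, t = 274 nm = 2.74e-07 m
rho = 2 * 53 / (1.62e-05 * 2.74e-07)
rho = 2.388e+13 1/m^2


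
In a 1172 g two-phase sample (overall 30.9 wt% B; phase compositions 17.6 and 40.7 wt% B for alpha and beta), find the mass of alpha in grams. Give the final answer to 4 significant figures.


f_alpha = (C_beta - C0) / (C_beta - C_alpha)
f_alpha = (40.7 - 30.9) / (40.7 - 17.6) = 0.424242
m_alpha = f_alpha * m_total = 0.424242 * 1172 = 497.2 g


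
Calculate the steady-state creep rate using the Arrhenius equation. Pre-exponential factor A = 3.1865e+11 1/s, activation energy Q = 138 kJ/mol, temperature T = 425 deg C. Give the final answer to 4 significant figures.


rate = A * exp(-Q / (R*T))
T = 425 + 273.15 = 698.15 K
rate = 3.1865e+11 * exp(-138e3 / (8.314 * 698.15))
rate = 15.06 1/s


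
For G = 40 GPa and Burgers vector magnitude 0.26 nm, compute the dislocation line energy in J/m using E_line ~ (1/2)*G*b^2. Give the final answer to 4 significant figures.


E = G*b^2/2
b = 0.26 nm = 2.6e-10 m
G = 40 GPa = 4e+10 Pa
E = 0.5 * 4e+10 * (2.6e-10)^2
E = 1.352e-09 J/m


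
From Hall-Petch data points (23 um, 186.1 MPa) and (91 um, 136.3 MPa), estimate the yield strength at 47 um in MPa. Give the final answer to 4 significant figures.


sigma_y = sigma0 + k / sqrt(d)
1/sqrt(d1) = 1/sqrt(2.3e-05) = 208.514;  1/sqrt(d2) = 104.828
k = (sigma1 - sigma2) / (1/sqrt(d1) - 1/sqrt(d2)) = (186.1 - 136.3) / (208.514 - 104.828) = 0.480297 MPa*m^0.5
sigma0 = sigma1 - k/sqrt(d1) = 186.1 - 0.480297*208.514 = 85.9512 MPa
sigma_y(d3) = 85.9512 + 0.480297 / sqrt(4.7e-05) = 156 MPa


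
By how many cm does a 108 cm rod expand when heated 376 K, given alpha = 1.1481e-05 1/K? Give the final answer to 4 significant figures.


dL = L0 * alpha * dT
dL = 108 * 1.1481e-05 * 376
dL = 0.4662 cm


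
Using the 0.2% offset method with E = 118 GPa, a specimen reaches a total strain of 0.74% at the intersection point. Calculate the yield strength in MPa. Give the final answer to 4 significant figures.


Offset strain = 0.002
Elastic strain at yield = total_strain - offset = 7.4e-03 - 0.002 = 5.4e-03
sigma_y = E * elastic_strain = 118000 * 5.4e-03
sigma_y = 637.2 MPa


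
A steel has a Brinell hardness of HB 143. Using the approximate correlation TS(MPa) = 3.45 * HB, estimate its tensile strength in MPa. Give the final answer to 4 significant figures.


TS (MPa) = 3.45 * HB
TS = 3.45 * 143
TS = 493.4 MPa


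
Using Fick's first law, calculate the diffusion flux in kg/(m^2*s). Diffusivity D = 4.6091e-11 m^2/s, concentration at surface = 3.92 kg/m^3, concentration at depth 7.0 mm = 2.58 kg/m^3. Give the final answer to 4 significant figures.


J = -D * (dC/dx) = D * (C1 - C2) / dx
J = 4.6091e-11 * (3.92 - 2.58) / 7e-03
J = 8.823e-09 kg/(m^2*s)


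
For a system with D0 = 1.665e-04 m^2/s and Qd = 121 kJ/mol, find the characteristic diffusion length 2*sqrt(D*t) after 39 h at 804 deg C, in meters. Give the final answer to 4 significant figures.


Step 1: D = D0 * exp(-Qd/(R*T))
T = 1077.15 K
D = 1.665e-04 * exp(-121e3 / (8.314 * 1077.15)) = 2.25686e-10 m^2/s
Step 2: L = 2*sqrt(D*t)
t = 39 h = 140400 s
L = 2*sqrt(2.25686e-10 * 140400) = 0.01126 m


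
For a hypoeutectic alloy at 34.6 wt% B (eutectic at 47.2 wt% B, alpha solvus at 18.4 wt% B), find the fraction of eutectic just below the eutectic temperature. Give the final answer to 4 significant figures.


f_primary = (C_e - C0) / (C_e - C_alpha_max)
f_primary = (47.2 - 34.6) / (47.2 - 18.4)
f_primary = 0.4375
f_eutectic = 1 - 0.4375 = 0.5625


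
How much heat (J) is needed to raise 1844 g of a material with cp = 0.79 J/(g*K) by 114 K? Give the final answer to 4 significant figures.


Q = m * cp * dT
Q = 1844 * 0.79 * 114
Q = 166100 J


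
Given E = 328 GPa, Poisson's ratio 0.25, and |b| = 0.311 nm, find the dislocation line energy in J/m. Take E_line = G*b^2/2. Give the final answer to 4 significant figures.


Step 1: G = E / (2*(1+nu))
G = 328 / (2*(1+0.25)) = 131.2 GPa = 1.312e+11 Pa
Step 2: E_line = G*b^2/2
b = 0.311 nm = 3.11e-10 m
E_line = 0.5 * 1.312e+11 * (3.11e-10)^2 = 6.345e-09 J/m


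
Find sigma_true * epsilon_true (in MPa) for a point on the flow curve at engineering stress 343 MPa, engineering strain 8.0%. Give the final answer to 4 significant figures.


sigma_true = sigma_eng * (1 + epsilon_eng)
sigma_true = 343 * (1 + 0.08) = 370.44 MPa
epsilon_true = ln(1 + epsilon_eng)
epsilon_true = ln(1 + 0.08) = 0.076961
sigma_true * epsilon_true = 370.44 * 0.076961 = 28.51 MPa


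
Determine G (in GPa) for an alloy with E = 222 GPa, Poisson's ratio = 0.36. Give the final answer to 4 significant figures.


G = E / (2*(1+nu))
G = 222 / (2*(1+0.36))
G = 81.62 GPa


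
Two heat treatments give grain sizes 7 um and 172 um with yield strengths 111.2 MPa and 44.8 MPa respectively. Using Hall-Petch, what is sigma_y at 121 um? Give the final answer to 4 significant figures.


sigma_y = sigma0 + k / sqrt(d)
1/sqrt(d1) = 1/sqrt(7e-06) = 377.964;  1/sqrt(d2) = 76.2493
k = (sigma1 - sigma2) / (1/sqrt(d1) - 1/sqrt(d2)) = (111.2 - 44.8) / (377.964 - 76.2493) = 0.220075 MPa*m^0.5
sigma0 = sigma1 - k/sqrt(d1) = 111.2 - 0.220075*377.964 = 28.0194 MPa
sigma_y(d3) = 28.0194 + 0.220075 / sqrt(1.21e-04) = 48.03 MPa


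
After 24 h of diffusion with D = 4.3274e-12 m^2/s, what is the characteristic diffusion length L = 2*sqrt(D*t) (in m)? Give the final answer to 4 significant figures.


t = 24 hr = 86400 s
Diffusion length = 2*sqrt(D*t)
= 2*sqrt(4.3274e-12 * 86400)
= 1.223e-03 m


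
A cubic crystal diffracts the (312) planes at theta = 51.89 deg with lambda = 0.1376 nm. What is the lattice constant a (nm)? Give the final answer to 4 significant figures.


d = lambda / (2*sin(theta))
d = 0.1376 / (2*sin(51.89 deg))
d = 0.0874398 nm
a = d * sqrt(h^2+k^2+l^2) = 0.0874398 * sqrt(14)
a = 0.3272 nm


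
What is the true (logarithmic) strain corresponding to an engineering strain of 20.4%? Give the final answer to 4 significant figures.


epsilon_true = ln(1 + epsilon_eng)
epsilon_true = ln(1 + 0.204)
epsilon_true = 0.1856


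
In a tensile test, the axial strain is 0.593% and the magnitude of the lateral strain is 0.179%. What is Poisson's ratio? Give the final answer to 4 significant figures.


nu = -epsilon_lat / epsilon_axial
Lateral strain is contraction (negative), so using magnitudes:
nu = 0.179 / 0.593
nu = 0.3019


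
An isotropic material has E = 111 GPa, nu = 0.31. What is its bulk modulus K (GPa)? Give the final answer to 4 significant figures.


K = E / (3*(1-2*nu))
K = 111 / (3*(1-2*0.31))
K = 97.37 GPa


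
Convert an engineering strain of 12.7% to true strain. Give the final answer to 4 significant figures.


epsilon_true = ln(1 + epsilon_eng)
epsilon_true = ln(1 + 0.127)
epsilon_true = 0.1196


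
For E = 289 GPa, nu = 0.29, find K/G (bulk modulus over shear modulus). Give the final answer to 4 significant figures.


G = E / (2*(1+nu))
G = 289 / (2*(1+0.29)) = 112.016 GPa
K = E / (3*(1-2*nu))
K = 289 / (3*(1-2*0.29)) = 229.365 GPa
K/G = 229.365 / 112.016 = 2.048


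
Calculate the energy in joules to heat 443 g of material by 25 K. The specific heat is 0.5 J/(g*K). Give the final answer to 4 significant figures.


Q = m * cp * dT
Q = 443 * 0.5 * 25
Q = 5538 J


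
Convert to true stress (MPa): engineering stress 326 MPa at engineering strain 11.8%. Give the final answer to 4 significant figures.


sigma_true = sigma_eng * (1 + epsilon_eng)
sigma_true = 326 * (1 + 0.118)
sigma_true = 364.5 MPa


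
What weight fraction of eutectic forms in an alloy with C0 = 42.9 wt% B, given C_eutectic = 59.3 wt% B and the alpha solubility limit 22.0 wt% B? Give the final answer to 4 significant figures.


f_primary = (C_e - C0) / (C_e - C_alpha_max)
f_primary = (59.3 - 42.9) / (59.3 - 22.0)
f_primary = 0.439678
f_eutectic = 1 - 0.439678 = 0.5603


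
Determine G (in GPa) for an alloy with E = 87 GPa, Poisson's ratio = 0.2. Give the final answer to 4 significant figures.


G = E / (2*(1+nu))
G = 87 / (2*(1+0.2))
G = 36.25 GPa


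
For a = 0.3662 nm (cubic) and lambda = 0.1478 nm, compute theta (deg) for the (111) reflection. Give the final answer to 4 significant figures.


d = a / sqrt(h^2+k^2+l^2)
d = 0.3662 / sqrt(3) = 0.211426 nm
lambda = 2*d*sin(theta)  =>  sin(theta) = lambda / (2*d)
sin(theta) = 0.1478 / (2 * 0.211426) = 0.349532
theta = 20.46 deg


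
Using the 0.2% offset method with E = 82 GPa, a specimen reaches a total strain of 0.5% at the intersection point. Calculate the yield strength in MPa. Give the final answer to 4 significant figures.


Offset strain = 0.002
Elastic strain at yield = total_strain - offset = 5e-03 - 0.002 = 3e-03
sigma_y = E * elastic_strain = 82000 * 3e-03
sigma_y = 246 MPa


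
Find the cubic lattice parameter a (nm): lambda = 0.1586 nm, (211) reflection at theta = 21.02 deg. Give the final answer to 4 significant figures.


d = lambda / (2*sin(theta))
d = 0.1586 / (2*sin(21.02 deg))
d = 0.22108 nm
a = d * sqrt(h^2+k^2+l^2) = 0.22108 * sqrt(6)
a = 0.5415 nm


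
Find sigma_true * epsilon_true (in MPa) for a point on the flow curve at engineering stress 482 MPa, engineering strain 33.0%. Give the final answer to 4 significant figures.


sigma_true = sigma_eng * (1 + epsilon_eng)
sigma_true = 482 * (1 + 0.33) = 641.06 MPa
epsilon_true = ln(1 + epsilon_eng)
epsilon_true = ln(1 + 0.33) = 0.285179
sigma_true * epsilon_true = 641.06 * 0.285179 = 182.8 MPa


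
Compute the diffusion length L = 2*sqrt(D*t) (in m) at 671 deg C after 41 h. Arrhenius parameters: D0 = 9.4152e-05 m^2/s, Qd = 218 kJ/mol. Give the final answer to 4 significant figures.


Step 1: D = D0 * exp(-Qd/(R*T))
T = 944.15 K
D = 9.4152e-05 * exp(-218e3 / (8.314 * 944.15)) = 8.17805e-17 m^2/s
Step 2: L = 2*sqrt(D*t)
t = 41 h = 147600 s
L = 2*sqrt(8.17805e-17 * 147600) = 6.949e-06 m


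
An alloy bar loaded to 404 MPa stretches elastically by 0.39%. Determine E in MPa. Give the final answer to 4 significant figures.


E = sigma / epsilon
epsilon = 0.39% = 3.9e-03
E = 404 / 3.9e-03
E = 103600 MPa


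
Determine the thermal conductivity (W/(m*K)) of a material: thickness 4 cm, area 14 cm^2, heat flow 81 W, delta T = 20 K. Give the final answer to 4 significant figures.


k = Q*L / (A*dT)
L = 0.04 m, A = 1.4e-03 m^2
k = 81 * 0.04 / (1.4e-03 * 20)
k = 115.7 W/(m*K)


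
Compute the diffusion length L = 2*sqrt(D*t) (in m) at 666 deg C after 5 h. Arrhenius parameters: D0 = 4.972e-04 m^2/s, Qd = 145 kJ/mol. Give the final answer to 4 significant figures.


Step 1: D = D0 * exp(-Qd/(R*T))
T = 939.15 K
D = 4.972e-04 * exp(-145e3 / (8.314 * 939.15)) = 4.28032e-12 m^2/s
Step 2: L = 2*sqrt(D*t)
t = 5 h = 18000 s
L = 2*sqrt(4.28032e-12 * 18000) = 5.551e-04 m
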